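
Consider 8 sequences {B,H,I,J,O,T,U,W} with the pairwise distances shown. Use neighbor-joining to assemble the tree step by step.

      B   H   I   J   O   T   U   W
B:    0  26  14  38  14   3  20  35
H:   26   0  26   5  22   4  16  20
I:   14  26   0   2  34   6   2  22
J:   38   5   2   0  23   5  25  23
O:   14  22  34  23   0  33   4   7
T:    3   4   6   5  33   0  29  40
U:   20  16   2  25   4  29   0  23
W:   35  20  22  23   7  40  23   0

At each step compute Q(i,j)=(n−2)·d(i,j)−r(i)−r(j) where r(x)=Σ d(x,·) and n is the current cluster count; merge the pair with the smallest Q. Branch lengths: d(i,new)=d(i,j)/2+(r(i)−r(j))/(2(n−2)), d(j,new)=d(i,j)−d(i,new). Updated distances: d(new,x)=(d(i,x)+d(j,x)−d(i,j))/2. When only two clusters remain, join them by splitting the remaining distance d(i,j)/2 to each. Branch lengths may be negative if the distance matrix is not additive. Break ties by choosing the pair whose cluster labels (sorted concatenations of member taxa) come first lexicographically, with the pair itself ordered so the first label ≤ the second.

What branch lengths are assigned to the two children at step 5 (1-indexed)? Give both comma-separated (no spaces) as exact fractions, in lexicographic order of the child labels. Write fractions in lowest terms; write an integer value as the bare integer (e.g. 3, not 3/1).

123/16,13/16

step 1: merge (O,W) at d=7, Q=-265; branch lengths O→3/4, W→25/4; new cluster OW
  updated: d(B,OW)=21, d(H,OW)=35/2, d(I,OW)=49/2, d(J,OW)=39/2, d(OW,T)=33, d(OW,U)=10
step 2: merge (B,T) at d=3, Q=-187; branch lengths B→57/10, T→-27/10; new cluster BT
  updated: d(BT,H)=27/2, d(BT,I)=17/2, d(BT,J)=20, d(BT,OW)=51/2, d(BT,U)=23
step 3: merge (OW,U) at d=10, Q=-133; branch lengths OW→61/8, U→19/8; new cluster OUW
  updated: d(BT,OUW)=77/4, d(H,OUW)=47/4, d(I,OUW)=33/4, d(J,OUW)=69/4
step 4: merge (H,J) at d=5, Q=-171/2; branch lengths H→9/2, J→1/2; new cluster HJ
  updated: d(BT,HJ)=57/4, d(HJ,I)=23/2, d(HJ,OUW)=12
step 5: merge (BT,I) at d=17/2, Q=-213/4; branch lengths BT→123/16, I→13/16; new cluster BIT
  updated: d(BIT,HJ)=69/8, d(BIT,OUW)=19/2
step 6: merge (BIT,HJ) at d=69/8, Q=-241/8; branch lengths BIT→49/16, HJ→89/16; new cluster BHIJT
  updated: d(BHIJT,OUW)=103/16
step 7: merge (BHIJT,OUW) at d=103/16; branch lengths BHIJT→103/32, OUW→103/32; new cluster BHIJOTUW
final tree: ((((B:57/10,T:-27/10):123/16,I:13/16):49/16,(H:9/2,J:1/2):89/16):103/32,((O:3/4,W:25/4):61/8,U:19/8):103/32)
total length: 777/16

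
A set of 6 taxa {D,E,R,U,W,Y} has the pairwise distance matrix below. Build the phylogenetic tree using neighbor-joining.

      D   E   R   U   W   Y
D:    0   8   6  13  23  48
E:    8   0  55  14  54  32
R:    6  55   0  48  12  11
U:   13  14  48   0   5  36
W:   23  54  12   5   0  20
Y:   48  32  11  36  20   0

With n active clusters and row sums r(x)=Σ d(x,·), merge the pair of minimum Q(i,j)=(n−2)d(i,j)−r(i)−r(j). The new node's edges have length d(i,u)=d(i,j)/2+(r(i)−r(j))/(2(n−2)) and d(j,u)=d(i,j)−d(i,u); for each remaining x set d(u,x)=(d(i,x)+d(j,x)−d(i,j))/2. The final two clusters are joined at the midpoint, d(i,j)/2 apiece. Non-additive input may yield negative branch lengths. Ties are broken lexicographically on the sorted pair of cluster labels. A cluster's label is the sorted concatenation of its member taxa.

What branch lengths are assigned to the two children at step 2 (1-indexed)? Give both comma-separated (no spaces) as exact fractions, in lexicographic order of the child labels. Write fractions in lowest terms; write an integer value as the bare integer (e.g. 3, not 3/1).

step 1: merge (R,Y) at d=11, Q=-235; branch lengths R→29/8, Y→59/8; new cluster RY
  updated: d(D,RY)=43/2, d(E,RY)=38, d(RY,U)=73/2, d(RY,W)=21/2
step 2: merge (RY,W) at d=21/2, Q=-335/2; branch lengths RY→91/12, W→35/12; new cluster RWY
  updated: d(D,RWY)=17, d(E,RWY)=163/4, d(RWY,U)=31/2
step 3: merge (D,E) at d=8, Q=-339/4; branch lengths D→-35/16, E→163/16; new cluster DE
  updated: d(DE,RWY)=199/8, d(DE,U)=19/2
step 4: merge (DE,RWY) at d=199/8, Q=-399/8; branch lengths DE→151/16, RWY→247/16; new cluster DERWY
  updated: d(DERWY,U)=1/16
step 5: merge (DERWY,U) at d=1/16; branch lengths DERWY→1/32, U→1/32; new cluster DERUWY
final tree: (((D:-35/16,E:163/16):151/16,((R:29/8,Y:59/8):91/12,W:35/12):247/16):1/32,U:1/32)
total length: 871/16

91/12,35/12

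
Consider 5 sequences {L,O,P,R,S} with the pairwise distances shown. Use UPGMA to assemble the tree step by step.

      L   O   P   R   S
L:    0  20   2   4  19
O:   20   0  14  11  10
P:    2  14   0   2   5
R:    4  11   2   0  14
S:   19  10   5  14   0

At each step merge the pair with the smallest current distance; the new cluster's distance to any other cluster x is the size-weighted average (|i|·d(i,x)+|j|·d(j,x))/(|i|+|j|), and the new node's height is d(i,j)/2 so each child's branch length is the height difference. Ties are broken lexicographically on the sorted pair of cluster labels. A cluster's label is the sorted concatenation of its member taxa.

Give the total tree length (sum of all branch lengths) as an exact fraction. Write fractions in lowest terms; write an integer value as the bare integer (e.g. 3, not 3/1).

64/3

step 1: merge (L,P) at d=2; branch lengths L→1, P→1; new cluster LP
  updated: d(LP,O)=17, d(LP,R)=3, d(LP,S)=12
step 2: merge (LP,R) at d=3; branch lengths LP→1/2, R→3/2; new cluster LPR
  updated: d(LPR,O)=15, d(LPR,S)=38/3
step 3: merge (O,S) at d=10; branch lengths O→5, S→5; new cluster OS
  updated: d(LPR,OS)=83/6
step 4: merge (LPR,OS) at d=83/6; branch lengths LPR→65/12, OS→23/12; new cluster LOPRS
final tree: (((L:1,P:1):1/2,R:3/2):65/12,(O:5,S:5):23/12)
total length: 64/3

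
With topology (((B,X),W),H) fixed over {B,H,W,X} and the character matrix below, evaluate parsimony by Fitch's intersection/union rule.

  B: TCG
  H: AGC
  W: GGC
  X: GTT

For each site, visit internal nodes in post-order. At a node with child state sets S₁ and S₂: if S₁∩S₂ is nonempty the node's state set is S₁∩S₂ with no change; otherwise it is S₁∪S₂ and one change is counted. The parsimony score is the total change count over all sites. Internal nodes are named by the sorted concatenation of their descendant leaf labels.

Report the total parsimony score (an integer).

site 0, node BX: B={T} ∪ X={G} → {G,T} (+1)
site 0, node BWX: BX={G,T} ∩ W={G} → {G} (+0)
site 0, node BHWX: BWX={G} ∪ H={A} → {A,G} (+1)
site 1, node BX: B={C} ∪ X={T} → {C,T} (+1)
site 1, node BWX: BX={C,T} ∪ W={G} → {C,G,T} (+1)
site 1, node BHWX: BWX={C,G,T} ∩ H={G} → {G} (+0)
site 2, node BX: B={G} ∪ X={T} → {G,T} (+1)
site 2, node BWX: BX={G,T} ∪ W={C} → {C,G,T} (+1)
site 2, node BHWX: BWX={C,G,T} ∩ H={C} → {C} (+0)
per-site changes: [2, 2, 2]; total = 6

6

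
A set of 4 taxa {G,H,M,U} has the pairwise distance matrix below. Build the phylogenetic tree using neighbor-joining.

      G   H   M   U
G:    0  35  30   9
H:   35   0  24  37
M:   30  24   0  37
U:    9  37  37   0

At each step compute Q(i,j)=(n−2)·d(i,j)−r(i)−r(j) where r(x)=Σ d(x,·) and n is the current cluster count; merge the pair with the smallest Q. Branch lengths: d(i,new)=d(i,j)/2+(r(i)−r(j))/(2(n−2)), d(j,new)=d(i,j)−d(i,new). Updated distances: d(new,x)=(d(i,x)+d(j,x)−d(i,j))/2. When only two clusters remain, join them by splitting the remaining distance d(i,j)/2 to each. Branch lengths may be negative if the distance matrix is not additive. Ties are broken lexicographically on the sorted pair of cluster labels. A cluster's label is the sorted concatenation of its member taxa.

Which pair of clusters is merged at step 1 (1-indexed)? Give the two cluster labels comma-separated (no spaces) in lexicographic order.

step 1: merge (G,U) at d=9, Q=-139; branch lengths G→9/4, U→27/4; new cluster GU
  updated: d(GU,H)=63/2, d(GU,M)=29
step 2: merge (GU,H) at d=63/2, Q=-169/2; branch lengths GU→73/4, H→53/4; new cluster GHU
  updated: d(GHU,M)=43/4
step 3: merge (GHU,M) at d=43/4; branch lengths GHU→43/8, M→43/8; new cluster GHMU
final tree: (((G:9/4,U:27/4):73/4,H:53/4):43/8,M:43/8)
total length: 205/4

G,U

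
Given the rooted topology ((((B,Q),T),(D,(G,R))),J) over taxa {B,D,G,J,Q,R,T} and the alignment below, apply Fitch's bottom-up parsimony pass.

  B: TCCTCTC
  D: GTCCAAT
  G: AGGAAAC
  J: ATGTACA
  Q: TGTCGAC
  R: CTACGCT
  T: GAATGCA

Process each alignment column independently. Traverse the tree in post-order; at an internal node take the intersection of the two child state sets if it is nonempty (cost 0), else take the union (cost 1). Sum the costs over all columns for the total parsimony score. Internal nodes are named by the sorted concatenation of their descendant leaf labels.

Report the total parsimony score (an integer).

26

BQ@0: {T} ∩ {T} = {T} (intersection, +0)
BQT@0: {T} ∪ {G} = {G,T} (union, +1)
GR@0: {A} ∪ {C} = {A,C} (union, +1)
DGR@0: {G} ∪ {A,C} = {A,C,G} (union, +1)
BDGQRT@0: {G,T} ∩ {A,C,G} = {G} (intersection, +0)
BDGJQRT@0: {G} ∪ {A} = {A,G} (union, +1)
BQ@1: {C} ∪ {G} = {C,G} (union, +1)
BQT@1: {C,G} ∪ {A} = {A,C,G} (union, +1)
GR@1: {G} ∪ {T} = {G,T} (union, +1)
DGR@1: {T} ∩ {G,T} = {T} (intersection, +0)
BDGQRT@1: {A,C,G} ∪ {T} = {A,C,G,T} (union, +1)
BDGJQRT@1: {A,C,G,T} ∩ {T} = {T} (intersection, +0)
BQ@2: {C} ∪ {T} = {C,T} (union, +1)
BQT@2: {C,T} ∪ {A} = {A,C,T} (union, +1)
GR@2: {G} ∪ {A} = {A,G} (union, +1)
DGR@2: {C} ∪ {A,G} = {A,C,G} (union, +1)
BDGQRT@2: {A,C,T} ∩ {A,C,G} = {A,C} (intersection, +0)
BDGJQRT@2: {A,C} ∪ {G} = {A,C,G} (union, +1)
BQ@3: {T} ∪ {C} = {C,T} (union, +1)
BQT@3: {C,T} ∩ {T} = {T} (intersection, +0)
GR@3: {A} ∪ {C} = {A,C} (union, +1)
DGR@3: {C} ∩ {A,C} = {C} (intersection, +0)
BDGQRT@3: {T} ∪ {C} = {C,T} (union, +1)
BDGJQRT@3: {C,T} ∩ {T} = {T} (intersection, +0)
BQ@4: {C} ∪ {G} = {C,G} (union, +1)
BQT@4: {C,G} ∩ {G} = {G} (intersection, +0)
GR@4: {A} ∪ {G} = {A,G} (union, +1)
DGR@4: {A} ∩ {A,G} = {A} (intersection, +0)
BDGQRT@4: {G} ∪ {A} = {A,G} (union, +1)
BDGJQRT@4: {A,G} ∩ {A} = {A} (intersection, +0)
BQ@5: {T} ∪ {A} = {A,T} (union, +1)
BQT@5: {A,T} ∪ {C} = {A,C,T} (union, +1)
GR@5: {A} ∪ {C} = {A,C} (union, +1)
DGR@5: {A} ∩ {A,C} = {A} (intersection, +0)
BDGQRT@5: {A,C,T} ∩ {A} = {A} (intersection, +0)
BDGJQRT@5: {A} ∪ {C} = {A,C} (union, +1)
BQ@6: {C} ∩ {C} = {C} (intersection, +0)
BQT@6: {C} ∪ {A} = {A,C} (union, +1)
GR@6: {C} ∪ {T} = {C,T} (union, +1)
DGR@6: {T} ∩ {C,T} = {T} (intersection, +0)
BDGQRT@6: {A,C} ∪ {T} = {A,C,T} (union, +1)
BDGJQRT@6: {A,C,T} ∩ {A} = {A} (intersection, +0)
per-site changes: [4, 4, 5, 3, 3, 4, 3]; total = 26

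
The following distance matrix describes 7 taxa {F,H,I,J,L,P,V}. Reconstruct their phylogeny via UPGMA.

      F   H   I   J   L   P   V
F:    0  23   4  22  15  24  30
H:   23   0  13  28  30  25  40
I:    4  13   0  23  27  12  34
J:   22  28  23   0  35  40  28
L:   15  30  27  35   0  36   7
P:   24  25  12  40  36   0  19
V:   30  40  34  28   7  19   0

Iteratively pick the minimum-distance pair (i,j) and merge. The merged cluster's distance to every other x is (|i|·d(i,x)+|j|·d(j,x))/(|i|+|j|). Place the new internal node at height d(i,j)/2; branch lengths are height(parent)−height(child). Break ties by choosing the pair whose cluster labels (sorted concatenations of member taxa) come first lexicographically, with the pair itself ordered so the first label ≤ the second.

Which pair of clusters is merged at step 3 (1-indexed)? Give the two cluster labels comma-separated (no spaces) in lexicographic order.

step 1: merge (F,I) at d=4; branch lengths F→2, I→2; new cluster FI
  updated: d(FI,H)=18, d(FI,J)=45/2, d(FI,L)=21, d(FI,P)=18, d(FI,V)=32
step 2: merge (L,V) at d=7; branch lengths L→7/2, V→7/2; new cluster LV
  updated: d(FI,LV)=53/2, d(H,LV)=35, d(J,LV)=63/2, d(LV,P)=55/2
step 3: merge (FI,H) at d=18; branch lengths FI→7, H→9; new cluster FHI
  updated: d(FHI,J)=73/3, d(FHI,LV)=88/3, d(FHI,P)=61/3
step 4: merge (FHI,P) at d=61/3; branch lengths FHI→7/6, P→61/6; new cluster FHIP
  updated: d(FHIP,J)=113/4, d(FHIP,LV)=231/8
step 5: merge (FHIP,J) at d=113/4; branch lengths FHIP→95/24, J→113/8; new cluster FHIJP
  updated: d(FHIJP,LV)=147/5
step 6: merge (FHIJP,LV) at d=147/5; branch lengths FHIJP→23/40, LV→56/5; new cluster FHIJLPV
final tree: (((((F:2,I:2):7,H:9):7/6,P:61/6):95/24,J:113/8):23/40,(L:7/2,V:7/2):56/5)
total length: 8183/120

FI,H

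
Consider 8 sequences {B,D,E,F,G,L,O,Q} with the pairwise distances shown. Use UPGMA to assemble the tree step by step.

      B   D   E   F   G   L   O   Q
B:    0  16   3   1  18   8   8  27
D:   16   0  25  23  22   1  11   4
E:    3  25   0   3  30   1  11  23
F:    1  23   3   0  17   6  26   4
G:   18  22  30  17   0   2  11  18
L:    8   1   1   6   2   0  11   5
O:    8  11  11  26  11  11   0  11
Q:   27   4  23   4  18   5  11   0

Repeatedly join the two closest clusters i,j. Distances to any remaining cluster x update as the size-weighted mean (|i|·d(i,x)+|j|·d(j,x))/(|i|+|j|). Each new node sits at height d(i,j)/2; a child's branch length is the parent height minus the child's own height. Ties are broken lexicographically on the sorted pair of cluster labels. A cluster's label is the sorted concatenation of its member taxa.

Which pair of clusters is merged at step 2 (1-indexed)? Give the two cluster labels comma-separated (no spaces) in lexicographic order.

D,L

step 1: merge (B,F) at d=1; branch lengths B→1/2, F→1/2; new cluster BF
  updated: d(BF,D)=39/2, d(BF,E)=3, d(BF,G)=35/2, d(BF,L)=7, d(BF,O)=17, d(BF,Q)=31/2
step 2: merge (D,L) at d=1; branch lengths D→1/2, L→1/2; new cluster DL
  updated: d(BF,DL)=53/4, d(DL,E)=13, d(DL,G)=12, d(DL,O)=11, d(DL,Q)=9/2
step 3: merge (BF,E) at d=3; branch lengths BF→1, E→3/2; new cluster BEF
  updated: d(BEF,DL)=79/6, d(BEF,G)=65/3, d(BEF,O)=15, d(BEF,Q)=18
step 4: merge (DL,Q) at d=9/2; branch lengths DL→7/4, Q→9/4; new cluster DLQ
  updated: d(BEF,DLQ)=133/9, d(DLQ,G)=14, d(DLQ,O)=11
step 5: merge (DLQ,O) at d=11; branch lengths DLQ→13/4, O→11/2; new cluster DLOQ
  updated: d(BEF,DLOQ)=89/6, d(DLOQ,G)=53/4
step 6: merge (DLOQ,G) at d=53/4; branch lengths DLOQ→9/8, G→53/8; new cluster DGLOQ
  updated: d(BEF,DGLOQ)=81/5
step 7: merge (BEF,DGLOQ) at d=81/5; branch lengths BEF→33/5, DGLOQ→59/40; new cluster BDEFGLOQ
final tree: (((B:1/2,F:1/2):1,E:3/2):33/5,((((D:1/2,L:1/2):7/4,Q:9/4):13/4,O:11/2):9/8,G:53/8):59/40)
total length: 1323/40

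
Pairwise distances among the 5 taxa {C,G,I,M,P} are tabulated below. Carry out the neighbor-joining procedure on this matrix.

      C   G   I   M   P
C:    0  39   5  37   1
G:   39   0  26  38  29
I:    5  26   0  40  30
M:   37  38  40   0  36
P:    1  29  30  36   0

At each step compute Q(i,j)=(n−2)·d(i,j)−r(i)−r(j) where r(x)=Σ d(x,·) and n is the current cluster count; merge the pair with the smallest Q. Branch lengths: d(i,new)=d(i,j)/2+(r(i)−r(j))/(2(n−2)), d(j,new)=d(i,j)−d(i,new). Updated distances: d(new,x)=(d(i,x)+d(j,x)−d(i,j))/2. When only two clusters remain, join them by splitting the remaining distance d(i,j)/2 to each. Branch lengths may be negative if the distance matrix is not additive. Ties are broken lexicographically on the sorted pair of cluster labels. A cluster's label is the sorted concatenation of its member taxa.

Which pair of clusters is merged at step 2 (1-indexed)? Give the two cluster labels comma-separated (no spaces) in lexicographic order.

1. join C+P (d=1, Q=-175) ⇒ CP; edges |C|=-11/6, |P|=17/6
  updated: d(CP,G)=67/2, d(CP,I)=17, d(CP,M)=36
2. join CP+I (d=17, Q=-271/2) ⇒ CIP; edges |CP|=75/8, |I|=61/8
  updated: d(CIP,G)=85/4, d(CIP,M)=59/2
3. join CIP+G (d=85/4, Q=-355/4) ⇒ CGIP; edges |CIP|=51/8, |G|=119/8
  updated: d(CGIP,M)=185/8
4. join CGIP+M (d=185/8) ⇒ CGIMP; edges |CGIP|=185/16, |M|=185/16
final tree: ((((C:-11/6,P:17/6):75/8,I:61/8):51/8,G:119/8):185/16,M:185/16)
total length: 499/8

CP,I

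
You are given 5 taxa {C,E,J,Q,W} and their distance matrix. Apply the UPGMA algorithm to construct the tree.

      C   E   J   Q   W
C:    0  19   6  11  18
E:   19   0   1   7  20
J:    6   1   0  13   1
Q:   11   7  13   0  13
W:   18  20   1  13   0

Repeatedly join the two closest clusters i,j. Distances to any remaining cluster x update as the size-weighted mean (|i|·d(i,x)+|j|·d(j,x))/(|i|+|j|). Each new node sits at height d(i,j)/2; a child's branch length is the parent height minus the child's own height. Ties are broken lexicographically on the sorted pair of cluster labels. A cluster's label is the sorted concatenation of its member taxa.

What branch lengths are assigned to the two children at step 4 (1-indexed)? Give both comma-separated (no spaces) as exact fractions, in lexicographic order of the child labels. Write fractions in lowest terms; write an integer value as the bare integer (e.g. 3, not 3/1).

step 1: merge (E,J) at d=1; branch lengths E→1/2, J→1/2; new cluster EJ
  updated: d(C,EJ)=25/2, d(EJ,Q)=10, d(EJ,W)=21/2
step 2: merge (EJ,Q) at d=10; branch lengths EJ→9/2, Q→5; new cluster EJQ
  updated: d(C,EJQ)=12, d(EJQ,W)=34/3
step 3: merge (EJQ,W) at d=34/3; branch lengths EJQ→2/3, W→17/3; new cluster EJQW
  updated: d(C,EJQW)=27/2
step 4: merge (C,EJQW) at d=27/2; branch lengths C→27/4, EJQW→13/12; new cluster CEJQW
final tree: (C:27/4,(((E:1/2,J:1/2):9/2,Q:5):2/3,W:17/3):13/12)
total length: 74/3

27/4,13/12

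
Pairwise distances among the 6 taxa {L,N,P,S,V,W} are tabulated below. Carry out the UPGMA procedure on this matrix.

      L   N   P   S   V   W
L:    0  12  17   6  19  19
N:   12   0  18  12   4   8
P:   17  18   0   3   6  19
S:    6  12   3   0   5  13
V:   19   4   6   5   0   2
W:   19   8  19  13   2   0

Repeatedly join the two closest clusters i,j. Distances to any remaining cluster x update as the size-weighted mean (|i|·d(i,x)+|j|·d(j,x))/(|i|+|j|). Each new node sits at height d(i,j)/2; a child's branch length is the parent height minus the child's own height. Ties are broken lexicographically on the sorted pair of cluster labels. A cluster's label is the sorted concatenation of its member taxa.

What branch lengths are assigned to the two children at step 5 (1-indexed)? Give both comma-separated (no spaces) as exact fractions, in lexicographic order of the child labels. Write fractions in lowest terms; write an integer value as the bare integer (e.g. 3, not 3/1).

step 1: merge (V,W) at d=2; branch lengths V→1, W→1; new cluster VW
  updated: d(L,VW)=19, d(N,VW)=6, d(P,VW)=25/2, d(S,VW)=9
step 2: merge (P,S) at d=3; branch lengths P→3/2, S→3/2; new cluster PS
  updated: d(L,PS)=23/2, d(N,PS)=15, d(PS,VW)=43/4
step 3: merge (N,VW) at d=6; branch lengths N→3, VW→2; new cluster NVW
  updated: d(L,NVW)=50/3, d(NVW,PS)=73/6
step 4: merge (L,PS) at d=23/2; branch lengths L→23/4, PS→17/4; new cluster LPS
  updated: d(LPS,NVW)=41/3
step 5: merge (LPS,NVW) at d=41/3; branch lengths LPS→13/12, NVW→23/6; new cluster LNPSVW
final tree: ((L:23/4,(P:3/2,S:3/2):17/4):13/12,(N:3,(V:1,W:1):2):23/6)
total length: 299/12

13/12,23/6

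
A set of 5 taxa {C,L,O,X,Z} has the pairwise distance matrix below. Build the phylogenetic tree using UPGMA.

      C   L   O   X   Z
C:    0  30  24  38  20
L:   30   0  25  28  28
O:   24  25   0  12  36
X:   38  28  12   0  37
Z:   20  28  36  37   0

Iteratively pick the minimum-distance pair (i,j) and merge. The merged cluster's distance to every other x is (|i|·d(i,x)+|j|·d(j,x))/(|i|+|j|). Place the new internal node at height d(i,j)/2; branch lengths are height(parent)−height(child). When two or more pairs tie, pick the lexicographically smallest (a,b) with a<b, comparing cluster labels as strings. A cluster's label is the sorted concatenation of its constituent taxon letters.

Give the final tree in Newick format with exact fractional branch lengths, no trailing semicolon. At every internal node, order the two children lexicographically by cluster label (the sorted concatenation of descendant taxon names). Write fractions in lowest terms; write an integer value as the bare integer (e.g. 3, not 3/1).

1. join O+X (d=12) ⇒ OX; edges |O|=6, |X|=6
  updated: d(C,OX)=31, d(L,OX)=53/2, d(OX,Z)=73/2
2. join C+Z (d=20) ⇒ CZ; edges |C|=10, |Z|=10
  updated: d(CZ,L)=29, d(CZ,OX)=135/4
3. join L+OX (d=53/2) ⇒ LOX; edges |L|=53/4, |OX|=29/4
  updated: d(CZ,LOX)=193/6
4. join CZ+LOX (d=193/6) ⇒ CLOXZ; edges |CZ|=73/12, |LOX|=17/6
final tree: ((C:10,Z:10):73/12,(L:53/4,(O:6,X:6):29/4):17/6)
total length: 737/12

((C:10,Z:10):73/12,(L:53/4,(O:6,X:6):29/4):17/6)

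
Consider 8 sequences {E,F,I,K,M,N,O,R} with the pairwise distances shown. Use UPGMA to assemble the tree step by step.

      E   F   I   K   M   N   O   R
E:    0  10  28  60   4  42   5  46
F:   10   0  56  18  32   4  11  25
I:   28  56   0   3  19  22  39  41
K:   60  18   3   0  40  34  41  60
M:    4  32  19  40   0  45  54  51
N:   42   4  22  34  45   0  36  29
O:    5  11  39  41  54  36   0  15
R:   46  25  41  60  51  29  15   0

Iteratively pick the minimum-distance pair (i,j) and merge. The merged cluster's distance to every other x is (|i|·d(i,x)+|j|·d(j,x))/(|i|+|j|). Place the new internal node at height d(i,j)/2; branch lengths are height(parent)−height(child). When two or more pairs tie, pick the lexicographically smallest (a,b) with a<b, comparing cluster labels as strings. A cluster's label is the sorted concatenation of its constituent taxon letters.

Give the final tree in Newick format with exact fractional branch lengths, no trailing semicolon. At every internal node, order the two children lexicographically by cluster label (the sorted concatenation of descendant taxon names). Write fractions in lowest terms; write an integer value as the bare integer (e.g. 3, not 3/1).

(((E:2,M:2):253/16,((F:2,N:2):85/8,(O:15/2,R:15/2):41/8):83/16):61/48,(I:3/2,K:3/2):211/12)

iteration 1: select I,K (d=3); attach at lengths (3/2, 3/2); label the merged cluster IK
  updated: d(E,IK)=44, d(F,IK)=37, d(IK,M)=59/2, d(IK,N)=28, d(IK,O)=40, d(IK,R)=101/2
iteration 2: select E,M (d=4); attach at lengths (2, 2); label the merged cluster EM
  updated: d(EM,F)=21, d(EM,IK)=147/4, d(EM,N)=87/2, d(EM,O)=59/2, d(EM,R)=97/2
iteration 3: select F,N (d=4); attach at lengths (2, 2); label the merged cluster FN
  updated: d(EM,FN)=129/4, d(FN,IK)=65/2, d(FN,O)=47/2, d(FN,R)=27
iteration 4: select O,R (d=15); attach at lengths (15/2, 15/2); label the merged cluster OR
  updated: d(EM,OR)=39, d(FN,OR)=101/4, d(IK,OR)=181/4
iteration 5: select FN,OR (d=101/4); attach at lengths (85/8, 41/8); label the merged cluster FNOR
  updated: d(EM,FNOR)=285/8, d(FNOR,IK)=311/8
iteration 6: select EM,FNOR (d=285/8); attach at lengths (253/16, 83/16); label the merged cluster EFMNOR
  updated: d(EFMNOR,IK)=229/6
iteration 7: select EFMNOR,IK (d=229/6); attach at lengths (61/48, 211/12); label the merged cluster EFIKMNOR
final tree: (((E:2,M:2):253/16,((F:2,N:2):85/8,(O:15/2,R:15/2):41/8):83/16):61/48,(I:3/2,K:3/2):211/12)
total length: 3917/48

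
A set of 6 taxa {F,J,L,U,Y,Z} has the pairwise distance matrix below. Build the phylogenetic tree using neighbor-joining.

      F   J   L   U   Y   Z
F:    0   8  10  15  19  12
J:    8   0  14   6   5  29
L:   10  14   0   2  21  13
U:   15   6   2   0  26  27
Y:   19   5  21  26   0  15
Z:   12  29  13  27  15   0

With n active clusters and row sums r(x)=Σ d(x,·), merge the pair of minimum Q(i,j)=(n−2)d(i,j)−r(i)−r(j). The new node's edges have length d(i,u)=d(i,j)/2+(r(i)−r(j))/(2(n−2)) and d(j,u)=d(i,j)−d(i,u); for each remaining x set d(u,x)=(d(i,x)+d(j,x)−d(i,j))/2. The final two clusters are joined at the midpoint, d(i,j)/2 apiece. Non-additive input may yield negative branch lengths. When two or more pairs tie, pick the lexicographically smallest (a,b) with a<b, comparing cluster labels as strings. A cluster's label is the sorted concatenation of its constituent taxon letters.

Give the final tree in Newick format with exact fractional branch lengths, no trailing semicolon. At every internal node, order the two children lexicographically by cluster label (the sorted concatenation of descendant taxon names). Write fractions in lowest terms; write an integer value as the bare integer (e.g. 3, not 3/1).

iteration 1: select J,Y (d=5, Q=-128); attach at lengths (-1/2, 11/2); label the merged cluster JY
  updated: d(F,JY)=11, d(JY,L)=15, d(JY,U)=27/2, d(JY,Z)=39/2
iteration 2: select L,U (d=2, Q=-183/2); attach at lengths (-23/12, 47/12); label the merged cluster LU
  updated: d(F,LU)=23/2, d(JY,LU)=53/4, d(LU,Z)=19
iteration 3: select F,Z (d=12, Q=-61); attach at lengths (2, 10); label the merged cluster FZ
  updated: d(FZ,JY)=37/4, d(FZ,LU)=37/4
iteration 4: select FZ,JY (d=37/4, Q=-127/4); attach at lengths (21/8, 53/8); label the merged cluster FJYZ
  updated: d(FJYZ,LU)=53/8
iteration 5: select FJYZ,LU (d=53/8); attach at lengths (53/16, 53/16); label the merged cluster FJLUYZ
final tree: (((F:2,Z:10):21/8,(J:-1/2,Y:11/2):53/8):53/16,(L:-23/12,U:47/12):53/16)
total length: 279/8

(((F:2,Z:10):21/8,(J:-1/2,Y:11/2):53/8):53/16,(L:-23/12,U:47/12):53/16)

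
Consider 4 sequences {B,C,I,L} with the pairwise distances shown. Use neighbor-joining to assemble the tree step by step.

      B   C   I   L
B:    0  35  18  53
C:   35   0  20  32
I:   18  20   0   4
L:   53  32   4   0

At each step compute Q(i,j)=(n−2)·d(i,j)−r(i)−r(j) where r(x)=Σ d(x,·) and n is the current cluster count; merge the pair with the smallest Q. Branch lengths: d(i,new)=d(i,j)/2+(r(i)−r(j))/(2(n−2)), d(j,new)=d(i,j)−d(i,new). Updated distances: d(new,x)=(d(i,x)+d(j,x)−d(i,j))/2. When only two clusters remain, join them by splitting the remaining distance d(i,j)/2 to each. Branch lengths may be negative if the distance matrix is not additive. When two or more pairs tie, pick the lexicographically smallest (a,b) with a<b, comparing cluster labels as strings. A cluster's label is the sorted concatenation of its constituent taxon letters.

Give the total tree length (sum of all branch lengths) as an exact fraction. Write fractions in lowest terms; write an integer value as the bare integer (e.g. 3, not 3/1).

iteration 1: select B,C (d=35, Q=-123); attach at lengths (89/4, 51/4); label the merged cluster BC
  updated: d(BC,I)=3/2, d(BC,L)=25
iteration 2: select BC,I (d=3/2, Q=-61/2); attach at lengths (45/4, -39/4); label the merged cluster BCI
  updated: d(BCI,L)=55/4
iteration 3: select BCI,L (d=55/4); attach at lengths (55/8, 55/8); label the merged cluster BCIL
final tree: (((B:89/4,C:51/4):45/4,I:-39/4):55/8,L:55/8)
total length: 201/4

201/4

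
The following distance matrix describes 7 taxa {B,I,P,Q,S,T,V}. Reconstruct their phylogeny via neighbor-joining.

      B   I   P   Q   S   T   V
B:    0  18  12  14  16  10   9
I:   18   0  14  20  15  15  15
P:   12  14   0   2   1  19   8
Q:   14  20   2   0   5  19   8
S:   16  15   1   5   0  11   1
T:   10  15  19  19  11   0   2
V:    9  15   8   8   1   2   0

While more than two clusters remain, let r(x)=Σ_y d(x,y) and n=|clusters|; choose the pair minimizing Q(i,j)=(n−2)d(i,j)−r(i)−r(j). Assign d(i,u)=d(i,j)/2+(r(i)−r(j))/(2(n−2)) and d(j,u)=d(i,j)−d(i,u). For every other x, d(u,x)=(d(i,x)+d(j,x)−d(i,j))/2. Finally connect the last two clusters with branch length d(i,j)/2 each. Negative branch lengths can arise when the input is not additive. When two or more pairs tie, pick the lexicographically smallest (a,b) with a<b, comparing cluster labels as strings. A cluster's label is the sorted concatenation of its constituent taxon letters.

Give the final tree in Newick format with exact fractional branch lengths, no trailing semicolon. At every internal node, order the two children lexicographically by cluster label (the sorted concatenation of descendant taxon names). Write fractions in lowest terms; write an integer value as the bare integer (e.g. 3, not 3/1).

iteration 1: select P,Q (d=2, Q=-114); attach at lengths (-1/5, 11/5); label the merged cluster PQ
  updated: d(B,PQ)=12, d(I,PQ)=16, d(PQ,S)=2, d(PQ,T)=18, d(PQ,V)=7
iteration 2: select PQ,S (d=2, Q=-92); attach at lengths (9/4, -1/4); label the merged cluster PQS
  updated: d(B,PQS)=13, d(I,PQS)=29/2, d(PQS,T)=27/2, d(PQS,V)=3
iteration 3: select PQS,V (d=3, Q=-64); attach at lengths (4, -1); label the merged cluster PQSV
  updated: d(B,PQSV)=19/2, d(I,PQSV)=53/4, d(PQSV,T)=25/4
iteration 4: select B,T (d=10, Q=-195/4); attach at lengths (105/16, 55/16); label the merged cluster BT
  updated: d(BT,I)=23/2, d(BT,PQSV)=23/8
iteration 5: select BT,I (d=23/2, Q=-221/8); attach at lengths (9/16, 175/16); label the merged cluster BIT
  updated: d(BIT,PQSV)=37/16
iteration 6: select BIT,PQSV (d=37/16); attach at lengths (37/32, 37/32); label the merged cluster BIPQSTV
final tree: (((B:105/16,T:55/16):9/16,I:175/16):37/32,(((P:-1/5,Q:11/5):9/4,S:-1/4):4,V:-1):37/32)
total length: 493/16

(((B:105/16,T:55/16):9/16,I:175/16):37/32,(((P:-1/5,Q:11/5):9/4,S:-1/4):4,V:-1):37/32)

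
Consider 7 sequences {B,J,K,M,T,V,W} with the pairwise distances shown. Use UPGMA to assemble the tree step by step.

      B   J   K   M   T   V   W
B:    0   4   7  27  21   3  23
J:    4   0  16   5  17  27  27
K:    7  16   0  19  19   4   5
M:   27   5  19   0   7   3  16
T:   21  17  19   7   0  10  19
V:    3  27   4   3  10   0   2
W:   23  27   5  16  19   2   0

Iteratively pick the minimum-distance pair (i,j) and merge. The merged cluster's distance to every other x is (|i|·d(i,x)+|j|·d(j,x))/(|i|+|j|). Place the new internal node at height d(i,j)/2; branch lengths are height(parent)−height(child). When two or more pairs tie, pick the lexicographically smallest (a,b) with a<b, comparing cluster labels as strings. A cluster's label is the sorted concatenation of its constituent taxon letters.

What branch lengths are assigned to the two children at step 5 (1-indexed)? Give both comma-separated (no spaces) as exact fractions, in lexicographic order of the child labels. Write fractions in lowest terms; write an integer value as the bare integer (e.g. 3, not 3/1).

59/12,11/3

step 1: merge (V,W) at d=2; branch lengths V→1, W→1; new cluster VW
  updated: d(B,VW)=13, d(J,VW)=27, d(K,VW)=9/2, d(M,VW)=19/2, d(T,VW)=29/2
step 2: merge (B,J) at d=4; branch lengths B→2, J→2; new cluster BJ
  updated: d(BJ,K)=23/2, d(BJ,M)=16, d(BJ,T)=19, d(BJ,VW)=20
step 3: merge (K,VW) at d=9/2; branch lengths K→9/4, VW→5/4; new cluster KVW
  updated: d(BJ,KVW)=103/6, d(KVW,M)=38/3, d(KVW,T)=16
step 4: merge (M,T) at d=7; branch lengths M→7/2, T→7/2; new cluster MT
  updated: d(BJ,MT)=35/2, d(KVW,MT)=43/3
step 5: merge (KVW,MT) at d=43/3; branch lengths KVW→59/12, MT→11/3; new cluster KMTVW
  updated: d(BJ,KMTVW)=173/10
step 6: merge (BJ,KMTVW) at d=173/10; branch lengths BJ→133/20, KMTVW→89/60; new cluster BJKMTVW
final tree: ((B:2,J:2):133/20,((K:9/4,(V:1,W:1):5/4):59/12,(M:7/2,T:7/2):11/3):89/60)
total length: 1993/60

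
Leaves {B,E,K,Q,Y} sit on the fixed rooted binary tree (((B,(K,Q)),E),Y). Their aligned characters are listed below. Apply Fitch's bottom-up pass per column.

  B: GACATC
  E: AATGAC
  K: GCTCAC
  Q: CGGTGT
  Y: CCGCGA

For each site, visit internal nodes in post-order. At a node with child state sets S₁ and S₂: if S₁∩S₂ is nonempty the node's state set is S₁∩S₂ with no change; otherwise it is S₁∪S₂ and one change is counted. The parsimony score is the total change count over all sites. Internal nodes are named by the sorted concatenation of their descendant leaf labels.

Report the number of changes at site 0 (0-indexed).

KQ@0: {G} ∪ {C} = {C,G} (union, +1)
BKQ@0: {G} ∩ {C,G} = {G} (intersection, +0)
BEKQ@0: {G} ∪ {A} = {A,G} (union, +1)
BEKQY@0: {A,G} ∪ {C} = {A,C,G} (union, +1)
KQ@1: {C} ∪ {G} = {C,G} (union, +1)
BKQ@1: {A} ∪ {C,G} = {A,C,G} (union, +1)
BEKQ@1: {A,C,G} ∩ {A} = {A} (intersection, +0)
BEKQY@1: {A} ∪ {C} = {A,C} (union, +1)
KQ@2: {T} ∪ {G} = {G,T} (union, +1)
BKQ@2: {C} ∪ {G,T} = {C,G,T} (union, +1)
BEKQ@2: {C,G,T} ∩ {T} = {T} (intersection, +0)
BEKQY@2: {T} ∪ {G} = {G,T} (union, +1)
KQ@3: {C} ∪ {T} = {C,T} (union, +1)
BKQ@3: {A} ∪ {C,T} = {A,C,T} (union, +1)
BEKQ@3: {A,C,T} ∪ {G} = {A,C,G,T} (union, +1)
BEKQY@3: {A,C,G,T} ∩ {C} = {C} (intersection, +0)
KQ@4: {A} ∪ {G} = {A,G} (union, +1)
BKQ@4: {T} ∪ {A,G} = {A,G,T} (union, +1)
BEKQ@4: {A,G,T} ∩ {A} = {A} (intersection, +0)
BEKQY@4: {A} ∪ {G} = {A,G} (union, +1)
KQ@5: {C} ∪ {T} = {C,T} (union, +1)
BKQ@5: {C} ∩ {C,T} = {C} (intersection, +0)
BEKQ@5: {C} ∩ {C} = {C} (intersection, +0)
BEKQY@5: {C} ∪ {A} = {A,C} (union, +1)
per-site changes: [3, 3, 3, 3, 3, 2]; total = 17

3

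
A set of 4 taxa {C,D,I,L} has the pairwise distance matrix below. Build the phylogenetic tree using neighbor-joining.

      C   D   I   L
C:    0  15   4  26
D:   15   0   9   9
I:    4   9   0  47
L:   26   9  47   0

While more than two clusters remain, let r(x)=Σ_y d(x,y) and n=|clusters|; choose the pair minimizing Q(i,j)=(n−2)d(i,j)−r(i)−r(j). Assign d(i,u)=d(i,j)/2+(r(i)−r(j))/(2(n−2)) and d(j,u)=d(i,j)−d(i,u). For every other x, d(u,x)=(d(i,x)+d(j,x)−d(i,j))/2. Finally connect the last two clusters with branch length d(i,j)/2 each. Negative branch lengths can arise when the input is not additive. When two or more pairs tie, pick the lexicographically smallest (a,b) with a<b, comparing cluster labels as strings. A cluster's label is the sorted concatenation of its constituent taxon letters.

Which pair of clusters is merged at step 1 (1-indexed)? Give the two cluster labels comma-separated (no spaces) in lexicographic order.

iteration 1: select C,I (d=4, Q=-97); attach at lengths (-7/4, 23/4); label the merged cluster CI
  updated: d(CI,D)=10, d(CI,L)=69/2
iteration 2: select CI,D (d=10, Q=-107/2); attach at lengths (71/4, -31/4); label the merged cluster CDI
  updated: d(CDI,L)=67/4
iteration 3: select CDI,L (d=67/4); attach at lengths (67/8, 67/8); label the merged cluster CDIL
final tree: (((C:-7/4,I:23/4):71/4,D:-31/4):67/8,L:67/8)
total length: 123/4

C,I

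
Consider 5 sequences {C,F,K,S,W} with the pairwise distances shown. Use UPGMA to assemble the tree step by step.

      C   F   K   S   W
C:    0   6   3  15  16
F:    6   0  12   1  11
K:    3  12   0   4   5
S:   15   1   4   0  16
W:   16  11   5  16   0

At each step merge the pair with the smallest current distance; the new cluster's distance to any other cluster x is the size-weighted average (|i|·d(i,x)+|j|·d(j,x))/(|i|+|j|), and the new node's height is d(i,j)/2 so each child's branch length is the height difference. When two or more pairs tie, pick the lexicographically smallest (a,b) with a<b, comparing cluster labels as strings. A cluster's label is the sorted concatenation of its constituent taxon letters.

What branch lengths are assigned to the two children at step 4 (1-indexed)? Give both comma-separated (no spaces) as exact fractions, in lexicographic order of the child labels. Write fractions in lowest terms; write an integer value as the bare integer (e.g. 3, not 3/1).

1. join F+S (d=1) ⇒ FS; edges |F|=1/2, |S|=1/2
  updated: d(C,FS)=21/2, d(FS,K)=8, d(FS,W)=27/2
2. join C+K (d=3) ⇒ CK; edges |C|=3/2, |K|=3/2
  updated: d(CK,FS)=37/4, d(CK,W)=21/2
3. join CK+FS (d=37/4) ⇒ CFKS; edges |CK|=25/8, |FS|=33/8
  updated: d(CFKS,W)=12
4. join CFKS+W (d=12) ⇒ CFKSW; edges |CFKS|=11/8, |W|=6
final tree: (((C:3/2,K:3/2):25/8,(F:1/2,S:1/2):33/8):11/8,W:6)
total length: 149/8

11/8,6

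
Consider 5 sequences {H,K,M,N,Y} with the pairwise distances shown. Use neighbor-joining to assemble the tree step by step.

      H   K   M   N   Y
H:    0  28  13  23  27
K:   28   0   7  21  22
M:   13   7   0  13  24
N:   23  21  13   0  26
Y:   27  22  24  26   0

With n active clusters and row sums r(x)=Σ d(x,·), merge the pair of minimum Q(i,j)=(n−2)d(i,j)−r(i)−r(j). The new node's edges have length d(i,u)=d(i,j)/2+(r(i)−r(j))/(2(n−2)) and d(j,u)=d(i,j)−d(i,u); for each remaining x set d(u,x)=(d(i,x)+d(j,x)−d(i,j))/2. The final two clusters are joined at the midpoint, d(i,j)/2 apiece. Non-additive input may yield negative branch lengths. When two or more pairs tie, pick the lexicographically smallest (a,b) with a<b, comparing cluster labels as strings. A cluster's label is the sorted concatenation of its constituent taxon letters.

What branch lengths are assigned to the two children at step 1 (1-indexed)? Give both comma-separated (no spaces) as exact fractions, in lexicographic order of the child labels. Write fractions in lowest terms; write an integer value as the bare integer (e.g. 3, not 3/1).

step 1: merge (K,M) at d=7, Q=-114; branch lengths K→7, M→0; new cluster KM
  updated: d(H,KM)=17, d(KM,N)=27/2, d(KM,Y)=39/2
step 2: merge (H,Y) at d=27, Q=-171/2; branch lengths H→97/8, Y→119/8; new cluster HY
  updated: d(HY,KM)=19/4, d(HY,N)=11
step 3: merge (HY,KM) at d=19/4, Q=-117/4; branch lengths HY→9/8, KM→29/8; new cluster HKMY
  updated: d(HKMY,N)=79/8
step 4: merge (HKMY,N) at d=79/8; branch lengths HKMY→79/16, N→79/16; new cluster HKMNY
final tree: (((H:97/8,Y:119/8):9/8,(K:7,M:0):29/8):79/16,N:79/16)
total length: 389/8

7,0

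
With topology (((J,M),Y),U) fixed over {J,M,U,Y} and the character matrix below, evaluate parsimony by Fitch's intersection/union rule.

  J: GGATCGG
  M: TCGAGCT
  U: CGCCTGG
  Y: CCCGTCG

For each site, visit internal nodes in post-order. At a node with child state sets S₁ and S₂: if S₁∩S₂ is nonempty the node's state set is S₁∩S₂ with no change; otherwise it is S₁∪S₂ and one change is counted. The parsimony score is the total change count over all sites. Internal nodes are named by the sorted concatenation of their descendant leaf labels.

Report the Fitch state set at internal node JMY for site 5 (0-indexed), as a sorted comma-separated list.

[col 0] JM: children J:{G}, M:{T} ∪→ {G,T}; cost 1
[col 0] JMY: children JM:{G,T}, Y:{C} ∪→ {C,G,T}; cost 1
[col 0] JMUY: children JMY:{C,G,T}, U:{C} ∩→ {C}; cost 0
[col 1] JM: children J:{G}, M:{C} ∪→ {C,G}; cost 1
[col 1] JMY: children JM:{C,G}, Y:{C} ∩→ {C}; cost 0
[col 1] JMUY: children JMY:{C}, U:{G} ∪→ {C,G}; cost 1
[col 2] JM: children J:{A}, M:{G} ∪→ {A,G}; cost 1
[col 2] JMY: children JM:{A,G}, Y:{C} ∪→ {A,C,G}; cost 1
[col 2] JMUY: children JMY:{A,C,G}, U:{C} ∩→ {C}; cost 0
[col 3] JM: children J:{T}, M:{A} ∪→ {A,T}; cost 1
[col 3] JMY: children JM:{A,T}, Y:{G} ∪→ {A,G,T}; cost 1
[col 3] JMUY: children JMY:{A,G,T}, U:{C} ∪→ {A,C,G,T}; cost 1
[col 4] JM: children J:{C}, M:{G} ∪→ {C,G}; cost 1
[col 4] JMY: children JM:{C,G}, Y:{T} ∪→ {C,G,T}; cost 1
[col 4] JMUY: children JMY:{C,G,T}, U:{T} ∩→ {T}; cost 0
[col 5] JM: children J:{G}, M:{C} ∪→ {C,G}; cost 1
[col 5] JMY: children JM:{C,G}, Y:{C} ∩→ {C}; cost 0
[col 5] JMUY: children JMY:{C}, U:{G} ∪→ {C,G}; cost 1
[col 6] JM: children J:{G}, M:{T} ∪→ {G,T}; cost 1
[col 6] JMY: children JM:{G,T}, Y:{G} ∩→ {G}; cost 0
[col 6] JMUY: children JMY:{G}, U:{G} ∩→ {G}; cost 0
per-site changes: [2, 2, 2, 3, 2, 2, 1]; total = 14

C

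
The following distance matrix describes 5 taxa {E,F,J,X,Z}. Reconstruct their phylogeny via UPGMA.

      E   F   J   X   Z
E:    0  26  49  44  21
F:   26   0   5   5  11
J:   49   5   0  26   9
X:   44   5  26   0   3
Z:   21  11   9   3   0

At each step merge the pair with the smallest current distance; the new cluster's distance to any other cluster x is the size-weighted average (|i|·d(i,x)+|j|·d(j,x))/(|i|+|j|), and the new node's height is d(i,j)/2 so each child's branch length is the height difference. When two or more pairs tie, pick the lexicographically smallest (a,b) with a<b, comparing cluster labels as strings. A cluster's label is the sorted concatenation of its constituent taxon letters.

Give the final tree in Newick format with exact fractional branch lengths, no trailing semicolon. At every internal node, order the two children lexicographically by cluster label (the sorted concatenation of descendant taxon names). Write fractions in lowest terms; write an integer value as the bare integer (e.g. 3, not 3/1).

1. join X+Z (d=3) ⇒ XZ; edges |X|=3/2, |Z|=3/2
  updated: d(E,XZ)=65/2, d(F,XZ)=8, d(J,XZ)=35/2
2. join F+J (d=5) ⇒ FJ; edges |F|=5/2, |J|=5/2
  updated: d(E,FJ)=75/2, d(FJ,XZ)=51/4
3. join FJ+XZ (d=51/4) ⇒ FJXZ; edges |FJ|=31/8, |XZ|=39/8
  updated: d(E,FJXZ)=35
4. join E+FJXZ (d=35) ⇒ EFJXZ; edges |E|=35/2, |FJXZ|=89/8
final tree: (E:35/2,((F:5/2,J:5/2):31/8,(X:3/2,Z:3/2):39/8):89/8)
total length: 363/8

(E:35/2,((F:5/2,J:5/2):31/8,(X:3/2,Z:3/2):39/8):89/8)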